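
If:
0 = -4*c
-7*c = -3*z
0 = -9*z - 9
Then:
No Solution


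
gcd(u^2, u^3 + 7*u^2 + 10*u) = u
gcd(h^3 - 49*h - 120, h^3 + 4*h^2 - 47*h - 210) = h + 5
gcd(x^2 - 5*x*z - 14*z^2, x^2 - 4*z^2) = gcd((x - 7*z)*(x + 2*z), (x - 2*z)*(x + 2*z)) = x + 2*z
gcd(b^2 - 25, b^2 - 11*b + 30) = b - 5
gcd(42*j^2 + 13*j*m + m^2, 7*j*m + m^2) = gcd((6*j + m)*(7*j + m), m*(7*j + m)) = 7*j + m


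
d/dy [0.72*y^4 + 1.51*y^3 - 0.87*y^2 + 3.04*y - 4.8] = 2.88*y^3 + 4.53*y^2 - 1.74*y + 3.04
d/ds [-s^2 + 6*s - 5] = 6 - 2*s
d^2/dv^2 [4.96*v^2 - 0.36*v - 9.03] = 9.92000000000000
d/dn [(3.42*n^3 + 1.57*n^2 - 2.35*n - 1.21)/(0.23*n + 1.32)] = (1.5732*n^3 + 13.9043*n^2 + 4.1448*n - 2.8237)/(0.0529*n^2 + 0.6072*n + 1.7424)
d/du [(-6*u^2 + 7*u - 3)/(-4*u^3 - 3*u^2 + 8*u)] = (-24*u^4 + 56*u^3 - 63*u^2 - 18*u + 24)/(u^2*(16*u^4 + 24*u^3 - 55*u^2 - 48*u + 64))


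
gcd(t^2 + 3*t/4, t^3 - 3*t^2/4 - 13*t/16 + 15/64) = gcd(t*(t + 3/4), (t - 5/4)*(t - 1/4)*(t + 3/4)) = t + 3/4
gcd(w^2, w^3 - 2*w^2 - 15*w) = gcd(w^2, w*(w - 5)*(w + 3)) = w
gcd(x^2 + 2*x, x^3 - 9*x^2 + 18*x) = x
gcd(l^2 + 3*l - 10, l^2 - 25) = l + 5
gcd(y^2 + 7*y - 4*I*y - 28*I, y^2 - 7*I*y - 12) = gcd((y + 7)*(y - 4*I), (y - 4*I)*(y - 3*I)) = y - 4*I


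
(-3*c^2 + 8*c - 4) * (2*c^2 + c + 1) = -6*c^4 + 13*c^3 - 3*c^2 + 4*c - 4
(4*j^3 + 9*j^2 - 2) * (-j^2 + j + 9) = -4*j^5 - 5*j^4 + 45*j^3 + 83*j^2 - 2*j - 18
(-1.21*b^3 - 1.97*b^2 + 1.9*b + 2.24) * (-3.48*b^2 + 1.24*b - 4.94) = 4.2108*b^5 + 5.3552*b^4 - 3.0774*b^3 + 4.2926*b^2 - 6.6084*b - 11.0656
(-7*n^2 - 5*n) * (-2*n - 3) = 14*n^3 + 31*n^2 + 15*n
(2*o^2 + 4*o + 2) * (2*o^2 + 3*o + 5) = 4*o^4 + 14*o^3 + 26*o^2 + 26*o + 10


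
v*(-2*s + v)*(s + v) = -2*s^2*v - s*v^2 + v^3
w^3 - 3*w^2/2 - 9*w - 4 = (w - 4)*(w + 1/2)*(w + 2)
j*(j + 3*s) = j^2 + 3*j*s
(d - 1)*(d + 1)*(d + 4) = d^3 + 4*d^2 - d - 4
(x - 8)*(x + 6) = x^2 - 2*x - 48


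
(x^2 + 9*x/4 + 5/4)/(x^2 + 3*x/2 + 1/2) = (4*x + 5)/(2*(2*x + 1))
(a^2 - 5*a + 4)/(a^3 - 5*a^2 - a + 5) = (a - 4)/(a^2 - 4*a - 5)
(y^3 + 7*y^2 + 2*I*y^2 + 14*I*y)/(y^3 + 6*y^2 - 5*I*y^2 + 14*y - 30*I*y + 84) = y*(y + 7)/(y^2 + y*(6 - 7*I) - 42*I)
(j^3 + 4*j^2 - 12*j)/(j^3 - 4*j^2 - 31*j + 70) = j*(j + 6)/(j^2 - 2*j - 35)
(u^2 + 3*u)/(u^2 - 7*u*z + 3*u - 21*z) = u/(u - 7*z)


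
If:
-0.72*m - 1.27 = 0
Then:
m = -1.76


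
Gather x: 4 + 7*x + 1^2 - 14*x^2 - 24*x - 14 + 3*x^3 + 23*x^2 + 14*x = 3*x^3 + 9*x^2 - 3*x - 9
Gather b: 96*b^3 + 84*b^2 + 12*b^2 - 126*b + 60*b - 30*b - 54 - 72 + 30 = 96*b^3 + 96*b^2 - 96*b - 96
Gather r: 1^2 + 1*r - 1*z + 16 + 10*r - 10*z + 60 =11*r - 11*z + 77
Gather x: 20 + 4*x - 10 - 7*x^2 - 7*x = -7*x^2 - 3*x + 10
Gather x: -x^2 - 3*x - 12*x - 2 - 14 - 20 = -x^2 - 15*x - 36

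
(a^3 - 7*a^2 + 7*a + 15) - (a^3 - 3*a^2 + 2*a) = -4*a^2 + 5*a + 15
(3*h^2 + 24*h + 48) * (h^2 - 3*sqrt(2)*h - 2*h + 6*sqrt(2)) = 3*h^4 - 9*sqrt(2)*h^3 + 18*h^3 - 54*sqrt(2)*h^2 - 96*h + 288*sqrt(2)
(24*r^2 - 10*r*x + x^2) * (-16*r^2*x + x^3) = -384*r^4*x + 160*r^3*x^2 + 8*r^2*x^3 - 10*r*x^4 + x^5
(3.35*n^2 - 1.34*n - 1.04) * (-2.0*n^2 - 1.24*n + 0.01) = -6.7*n^4 - 1.474*n^3 + 3.7751*n^2 + 1.2762*n - 0.0104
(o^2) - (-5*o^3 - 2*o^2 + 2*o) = 5*o^3 + 3*o^2 - 2*o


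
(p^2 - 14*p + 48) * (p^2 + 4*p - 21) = p^4 - 10*p^3 - 29*p^2 + 486*p - 1008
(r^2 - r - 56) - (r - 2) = r^2 - 2*r - 54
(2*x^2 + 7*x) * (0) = 0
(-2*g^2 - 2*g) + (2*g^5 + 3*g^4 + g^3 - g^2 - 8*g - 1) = 2*g^5 + 3*g^4 + g^3 - 3*g^2 - 10*g - 1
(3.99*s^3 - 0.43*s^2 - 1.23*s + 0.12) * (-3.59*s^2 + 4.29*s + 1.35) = -14.3241*s^5 + 18.6608*s^4 + 7.9575*s^3 - 6.288*s^2 - 1.1457*s + 0.162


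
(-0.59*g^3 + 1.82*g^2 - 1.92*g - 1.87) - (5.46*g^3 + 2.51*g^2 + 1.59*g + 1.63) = -6.05*g^3 - 0.69*g^2 - 3.51*g - 3.5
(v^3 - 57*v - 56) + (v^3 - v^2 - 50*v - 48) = 2*v^3 - v^2 - 107*v - 104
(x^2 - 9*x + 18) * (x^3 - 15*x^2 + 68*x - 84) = x^5 - 24*x^4 + 221*x^3 - 966*x^2 + 1980*x - 1512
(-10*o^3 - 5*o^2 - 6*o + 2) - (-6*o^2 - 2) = -10*o^3 + o^2 - 6*o + 4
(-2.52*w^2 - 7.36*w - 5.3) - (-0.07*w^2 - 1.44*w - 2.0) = -2.45*w^2 - 5.92*w - 3.3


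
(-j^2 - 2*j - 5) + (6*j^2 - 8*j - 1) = 5*j^2 - 10*j - 6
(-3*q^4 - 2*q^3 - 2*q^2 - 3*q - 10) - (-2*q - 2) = -3*q^4 - 2*q^3 - 2*q^2 - q - 8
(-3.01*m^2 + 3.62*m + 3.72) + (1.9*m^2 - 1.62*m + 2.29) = -1.11*m^2 + 2.0*m + 6.01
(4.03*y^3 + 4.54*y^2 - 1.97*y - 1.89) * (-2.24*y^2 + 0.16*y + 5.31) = -9.0272*y^5 - 9.5248*y^4 + 26.5385*y^3 + 28.0258*y^2 - 10.7631*y - 10.0359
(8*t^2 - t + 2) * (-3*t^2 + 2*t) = -24*t^4 + 19*t^3 - 8*t^2 + 4*t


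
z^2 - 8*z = z*(z - 8)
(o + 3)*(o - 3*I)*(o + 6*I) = o^3 + 3*o^2 + 3*I*o^2 + 18*o + 9*I*o + 54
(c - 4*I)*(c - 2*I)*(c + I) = c^3 - 5*I*c^2 - 2*c - 8*I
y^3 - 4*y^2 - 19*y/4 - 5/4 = (y - 5)*(y + 1/2)^2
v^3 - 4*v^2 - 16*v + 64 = (v - 4)^2*(v + 4)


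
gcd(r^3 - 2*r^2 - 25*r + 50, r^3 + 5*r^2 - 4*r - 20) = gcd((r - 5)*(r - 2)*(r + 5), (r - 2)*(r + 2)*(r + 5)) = r^2 + 3*r - 10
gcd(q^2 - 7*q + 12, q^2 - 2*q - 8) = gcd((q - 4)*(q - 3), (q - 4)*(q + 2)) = q - 4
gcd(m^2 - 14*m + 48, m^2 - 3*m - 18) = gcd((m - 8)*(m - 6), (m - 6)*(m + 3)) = m - 6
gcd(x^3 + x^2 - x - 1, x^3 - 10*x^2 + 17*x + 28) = x + 1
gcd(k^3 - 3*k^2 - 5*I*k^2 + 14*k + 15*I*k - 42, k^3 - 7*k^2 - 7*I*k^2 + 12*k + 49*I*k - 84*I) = k^2 + k*(-3 - 7*I) + 21*I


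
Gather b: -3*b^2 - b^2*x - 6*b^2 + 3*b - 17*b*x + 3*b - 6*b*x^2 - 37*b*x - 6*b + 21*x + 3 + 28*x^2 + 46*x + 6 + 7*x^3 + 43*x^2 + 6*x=b^2*(-x - 9) + b*(-6*x^2 - 54*x) + 7*x^3 + 71*x^2 + 73*x + 9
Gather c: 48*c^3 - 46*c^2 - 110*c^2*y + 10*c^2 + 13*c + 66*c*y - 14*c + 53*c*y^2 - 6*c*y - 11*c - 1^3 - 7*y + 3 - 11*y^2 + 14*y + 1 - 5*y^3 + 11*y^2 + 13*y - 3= 48*c^3 + c^2*(-110*y - 36) + c*(53*y^2 + 60*y - 12) - 5*y^3 + 20*y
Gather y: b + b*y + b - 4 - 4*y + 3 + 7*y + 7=2*b + y*(b + 3) + 6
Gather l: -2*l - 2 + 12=10 - 2*l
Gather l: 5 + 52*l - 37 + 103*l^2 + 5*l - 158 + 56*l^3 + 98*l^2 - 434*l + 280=56*l^3 + 201*l^2 - 377*l + 90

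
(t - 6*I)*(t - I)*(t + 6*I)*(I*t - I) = I*t^4 + t^3 - I*t^3 - t^2 + 36*I*t^2 + 36*t - 36*I*t - 36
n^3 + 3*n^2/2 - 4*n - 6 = (n - 2)*(n + 3/2)*(n + 2)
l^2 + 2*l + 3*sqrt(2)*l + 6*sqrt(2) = (l + 2)*(l + 3*sqrt(2))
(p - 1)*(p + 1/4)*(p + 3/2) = p^3 + 3*p^2/4 - 11*p/8 - 3/8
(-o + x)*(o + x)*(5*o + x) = -5*o^3 - o^2*x + 5*o*x^2 + x^3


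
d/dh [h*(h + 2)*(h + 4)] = 3*h^2 + 12*h + 8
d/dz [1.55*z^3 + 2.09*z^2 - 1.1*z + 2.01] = 4.65*z^2 + 4.18*z - 1.1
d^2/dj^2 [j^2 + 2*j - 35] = 2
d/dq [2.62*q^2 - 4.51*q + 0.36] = 5.24*q - 4.51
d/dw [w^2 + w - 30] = 2*w + 1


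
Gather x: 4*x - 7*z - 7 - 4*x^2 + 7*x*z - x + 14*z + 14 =-4*x^2 + x*(7*z + 3) + 7*z + 7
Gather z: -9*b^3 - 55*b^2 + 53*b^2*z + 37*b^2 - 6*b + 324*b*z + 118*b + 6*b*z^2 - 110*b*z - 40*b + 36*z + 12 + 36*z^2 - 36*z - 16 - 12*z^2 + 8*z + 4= -9*b^3 - 18*b^2 + 72*b + z^2*(6*b + 24) + z*(53*b^2 + 214*b + 8)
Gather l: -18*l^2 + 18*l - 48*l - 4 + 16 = -18*l^2 - 30*l + 12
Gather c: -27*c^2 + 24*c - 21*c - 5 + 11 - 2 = -27*c^2 + 3*c + 4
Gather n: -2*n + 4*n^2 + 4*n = 4*n^2 + 2*n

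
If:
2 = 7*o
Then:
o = 2/7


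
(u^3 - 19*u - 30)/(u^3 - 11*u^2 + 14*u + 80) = (u + 3)/(u - 8)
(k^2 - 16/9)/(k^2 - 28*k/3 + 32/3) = (k + 4/3)/(k - 8)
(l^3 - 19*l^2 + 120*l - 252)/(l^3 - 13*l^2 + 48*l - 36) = (l - 7)/(l - 1)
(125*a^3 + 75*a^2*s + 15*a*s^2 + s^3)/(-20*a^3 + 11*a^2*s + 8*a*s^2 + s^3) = (25*a^2 + 10*a*s + s^2)/(-4*a^2 + 3*a*s + s^2)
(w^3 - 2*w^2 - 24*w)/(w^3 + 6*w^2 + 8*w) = (w - 6)/(w + 2)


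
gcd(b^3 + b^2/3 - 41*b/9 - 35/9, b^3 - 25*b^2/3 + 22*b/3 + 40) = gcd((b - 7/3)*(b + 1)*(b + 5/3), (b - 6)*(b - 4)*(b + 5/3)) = b + 5/3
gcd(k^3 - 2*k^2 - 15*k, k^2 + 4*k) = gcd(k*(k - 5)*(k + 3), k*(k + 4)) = k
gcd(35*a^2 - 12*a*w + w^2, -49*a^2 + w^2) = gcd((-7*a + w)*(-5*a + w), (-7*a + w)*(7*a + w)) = -7*a + w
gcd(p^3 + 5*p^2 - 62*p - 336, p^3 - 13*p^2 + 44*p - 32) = p - 8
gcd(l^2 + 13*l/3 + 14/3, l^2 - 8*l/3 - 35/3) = l + 7/3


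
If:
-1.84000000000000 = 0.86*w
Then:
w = -2.14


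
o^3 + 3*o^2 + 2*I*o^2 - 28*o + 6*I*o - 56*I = (o - 4)*(o + 7)*(o + 2*I)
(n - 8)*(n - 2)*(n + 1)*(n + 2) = n^4 - 7*n^3 - 12*n^2 + 28*n + 32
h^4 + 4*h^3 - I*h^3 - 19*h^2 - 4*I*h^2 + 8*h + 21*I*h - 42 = (h - 3)*(h + 7)*(h - 2*I)*(h + I)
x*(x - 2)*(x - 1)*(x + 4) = x^4 + x^3 - 10*x^2 + 8*x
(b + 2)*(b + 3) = b^2 + 5*b + 6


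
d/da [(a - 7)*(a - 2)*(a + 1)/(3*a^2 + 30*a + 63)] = (a^4 + 20*a^3 - 22*a^2 - 364*a - 35)/(3*(a^4 + 20*a^3 + 142*a^2 + 420*a + 441))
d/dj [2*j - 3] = 2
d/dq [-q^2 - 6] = -2*q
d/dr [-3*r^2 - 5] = -6*r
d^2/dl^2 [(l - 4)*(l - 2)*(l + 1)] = 6*l - 10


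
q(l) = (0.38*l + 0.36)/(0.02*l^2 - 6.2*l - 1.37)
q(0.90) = -0.10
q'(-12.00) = 0.00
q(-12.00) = -0.06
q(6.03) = -0.07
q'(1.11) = 0.02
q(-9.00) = -0.05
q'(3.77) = 0.00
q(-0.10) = -0.43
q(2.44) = -0.08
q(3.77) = -0.07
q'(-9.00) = 0.00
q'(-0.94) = 0.09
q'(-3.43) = 0.00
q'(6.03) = 0.00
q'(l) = (6.2 - 0.04*l)*(0.38*l + 0.36)/(0.02*l^2 - 6.2*l - 1.37)^2 + 0.38/(0.02*l^2 - 6.2*l - 1.37) = (-0.0076*l^2 - 0.0144000000000002*l + 1.7114)/(0.0004*l^4 - 0.248*l^3 + 38.3852*l^2 + 16.988*l + 1.8769)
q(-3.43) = -0.05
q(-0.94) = 0.00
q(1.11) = -0.10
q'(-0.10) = 3.05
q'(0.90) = 0.04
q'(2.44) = 0.01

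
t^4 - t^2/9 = t^2*(t - 1/3)*(t + 1/3)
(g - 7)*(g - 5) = g^2 - 12*g + 35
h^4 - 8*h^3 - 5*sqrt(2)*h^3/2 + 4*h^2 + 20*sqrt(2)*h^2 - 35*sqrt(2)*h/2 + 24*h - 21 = (h - 7)*(h - 1)*(h - 3*sqrt(2))*(h + sqrt(2)/2)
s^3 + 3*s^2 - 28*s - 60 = (s - 5)*(s + 2)*(s + 6)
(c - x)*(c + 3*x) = c^2 + 2*c*x - 3*x^2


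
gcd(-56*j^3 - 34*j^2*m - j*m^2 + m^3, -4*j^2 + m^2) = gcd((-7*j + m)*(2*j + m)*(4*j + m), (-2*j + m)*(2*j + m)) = 2*j + m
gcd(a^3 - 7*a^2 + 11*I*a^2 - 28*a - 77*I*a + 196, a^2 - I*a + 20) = a + 4*I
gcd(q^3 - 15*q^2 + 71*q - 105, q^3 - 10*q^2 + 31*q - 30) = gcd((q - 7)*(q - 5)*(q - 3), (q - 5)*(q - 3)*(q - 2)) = q^2 - 8*q + 15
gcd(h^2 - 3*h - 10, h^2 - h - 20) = h - 5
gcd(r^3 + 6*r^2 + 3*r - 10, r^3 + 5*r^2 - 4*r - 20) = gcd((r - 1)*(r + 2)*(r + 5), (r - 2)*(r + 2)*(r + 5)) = r^2 + 7*r + 10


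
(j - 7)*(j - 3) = j^2 - 10*j + 21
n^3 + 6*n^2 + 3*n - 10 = (n - 1)*(n + 2)*(n + 5)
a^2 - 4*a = a*(a - 4)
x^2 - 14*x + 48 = (x - 8)*(x - 6)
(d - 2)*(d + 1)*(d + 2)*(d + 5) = d^4 + 6*d^3 + d^2 - 24*d - 20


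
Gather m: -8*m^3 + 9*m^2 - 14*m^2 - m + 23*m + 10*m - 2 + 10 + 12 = -8*m^3 - 5*m^2 + 32*m + 20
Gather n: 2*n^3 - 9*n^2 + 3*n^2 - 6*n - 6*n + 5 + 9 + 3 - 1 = 2*n^3 - 6*n^2 - 12*n + 16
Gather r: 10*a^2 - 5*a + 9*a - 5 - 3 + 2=10*a^2 + 4*a - 6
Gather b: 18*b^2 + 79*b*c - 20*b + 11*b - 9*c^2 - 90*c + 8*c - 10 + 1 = 18*b^2 + b*(79*c - 9) - 9*c^2 - 82*c - 9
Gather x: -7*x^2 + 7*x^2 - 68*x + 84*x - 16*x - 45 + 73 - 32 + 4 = 0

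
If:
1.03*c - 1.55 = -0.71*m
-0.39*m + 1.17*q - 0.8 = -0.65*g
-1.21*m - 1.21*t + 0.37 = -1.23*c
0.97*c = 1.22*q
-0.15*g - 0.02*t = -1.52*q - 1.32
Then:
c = -0.65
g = 4.03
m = 3.12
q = -0.52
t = -3.48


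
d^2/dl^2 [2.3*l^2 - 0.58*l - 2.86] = 4.60000000000000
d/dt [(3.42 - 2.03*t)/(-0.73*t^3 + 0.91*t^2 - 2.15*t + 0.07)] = (-2.9638*t^3 + 9.3371*t^2 - 6.2244*t + 7.2109)/(0.5329*t^6 - 1.3286*t^5 + 3.9671*t^4 - 4.0152*t^3 + 4.7499*t^2 - 0.301*t + 0.0049)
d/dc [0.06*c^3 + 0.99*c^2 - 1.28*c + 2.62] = 0.18*c^2 + 1.98*c - 1.28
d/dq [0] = 0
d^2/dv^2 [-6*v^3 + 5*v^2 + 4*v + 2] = 10 - 36*v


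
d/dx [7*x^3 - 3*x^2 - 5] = 3*x*(7*x - 2)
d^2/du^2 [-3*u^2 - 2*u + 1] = -6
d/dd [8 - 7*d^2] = -14*d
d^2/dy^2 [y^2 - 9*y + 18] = 2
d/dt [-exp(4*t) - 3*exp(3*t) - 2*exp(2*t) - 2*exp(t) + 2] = (-4*exp(3*t) - 9*exp(2*t) - 4*exp(t) - 2)*exp(t)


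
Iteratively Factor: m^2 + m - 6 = (m + 3)*(m - 2)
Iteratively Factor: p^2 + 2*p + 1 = (p + 1)*(p + 1)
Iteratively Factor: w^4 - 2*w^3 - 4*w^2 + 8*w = (w - 2)*(w^3 - 4*w) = (w - 2)^2*(w^2 + 2*w) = w*(w - 2)^2*(w + 2)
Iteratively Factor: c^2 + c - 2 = (c + 2)*(c - 1)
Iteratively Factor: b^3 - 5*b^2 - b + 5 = (b - 5)*(b^2 - 1) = (b - 5)*(b - 1)*(b + 1)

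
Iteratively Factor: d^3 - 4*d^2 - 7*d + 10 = (d - 1)*(d^2 - 3*d - 10) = (d - 5)*(d - 1)*(d + 2)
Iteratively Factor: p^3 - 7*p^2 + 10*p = (p - 2)*(p^2 - 5*p) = p*(p - 2)*(p - 5)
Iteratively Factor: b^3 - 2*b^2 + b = (b - 1)*(b^2 - b) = (b - 1)^2*(b)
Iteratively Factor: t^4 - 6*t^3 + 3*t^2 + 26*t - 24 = (t + 2)*(t^3 - 8*t^2 + 19*t - 12) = (t - 1)*(t + 2)*(t^2 - 7*t + 12) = (t - 3)*(t - 1)*(t + 2)*(t - 4)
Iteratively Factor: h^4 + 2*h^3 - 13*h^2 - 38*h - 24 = (h + 1)*(h^3 + h^2 - 14*h - 24) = (h + 1)*(h + 2)*(h^2 - h - 12) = (h - 4)*(h + 1)*(h + 2)*(h + 3)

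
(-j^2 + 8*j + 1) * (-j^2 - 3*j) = j^4 - 5*j^3 - 25*j^2 - 3*j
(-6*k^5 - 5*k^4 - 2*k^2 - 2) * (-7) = 42*k^5 + 35*k^4 + 14*k^2 + 14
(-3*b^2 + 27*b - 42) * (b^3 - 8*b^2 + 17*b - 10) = -3*b^5 + 51*b^4 - 309*b^3 + 825*b^2 - 984*b + 420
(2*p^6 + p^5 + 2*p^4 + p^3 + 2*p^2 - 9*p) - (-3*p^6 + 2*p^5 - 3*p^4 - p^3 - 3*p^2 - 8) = 5*p^6 - p^5 + 5*p^4 + 2*p^3 + 5*p^2 - 9*p + 8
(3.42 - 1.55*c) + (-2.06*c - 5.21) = -3.61*c - 1.79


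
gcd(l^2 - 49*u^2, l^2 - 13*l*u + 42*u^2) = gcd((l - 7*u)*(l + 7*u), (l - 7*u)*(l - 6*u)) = -l + 7*u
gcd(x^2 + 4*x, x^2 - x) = x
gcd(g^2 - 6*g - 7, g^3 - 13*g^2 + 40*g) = 1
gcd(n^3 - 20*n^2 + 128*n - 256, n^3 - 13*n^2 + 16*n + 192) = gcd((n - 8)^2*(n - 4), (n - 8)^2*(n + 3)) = n^2 - 16*n + 64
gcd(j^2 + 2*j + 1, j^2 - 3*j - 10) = 1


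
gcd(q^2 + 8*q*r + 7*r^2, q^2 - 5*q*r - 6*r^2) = q + r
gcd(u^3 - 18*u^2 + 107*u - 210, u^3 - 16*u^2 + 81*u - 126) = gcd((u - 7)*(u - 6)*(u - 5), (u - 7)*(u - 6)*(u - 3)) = u^2 - 13*u + 42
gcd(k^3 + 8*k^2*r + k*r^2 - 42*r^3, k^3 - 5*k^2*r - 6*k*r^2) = 1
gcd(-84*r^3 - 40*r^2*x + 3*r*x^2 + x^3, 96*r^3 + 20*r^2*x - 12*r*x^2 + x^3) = -12*r^2 - 4*r*x + x^2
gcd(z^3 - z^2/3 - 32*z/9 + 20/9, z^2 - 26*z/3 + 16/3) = z - 2/3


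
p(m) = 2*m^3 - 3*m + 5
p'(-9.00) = 483.00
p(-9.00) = -1426.00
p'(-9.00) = 483.00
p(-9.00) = -1426.00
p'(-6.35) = 238.94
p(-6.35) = -488.05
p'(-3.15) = 56.54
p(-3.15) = -48.06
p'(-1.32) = 7.45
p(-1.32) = 4.36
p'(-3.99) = 92.52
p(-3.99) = -110.07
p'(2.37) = 30.70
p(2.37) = 24.51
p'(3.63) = 76.06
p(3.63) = 89.77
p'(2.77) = 43.04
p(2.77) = 39.20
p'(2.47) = 33.61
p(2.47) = 27.73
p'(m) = 6*m^2 - 3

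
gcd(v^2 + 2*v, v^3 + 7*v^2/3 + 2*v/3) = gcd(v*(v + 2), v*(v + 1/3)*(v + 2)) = v^2 + 2*v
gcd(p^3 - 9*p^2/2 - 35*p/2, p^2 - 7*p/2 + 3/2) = 1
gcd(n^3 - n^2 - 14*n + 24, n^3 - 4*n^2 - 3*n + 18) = n - 3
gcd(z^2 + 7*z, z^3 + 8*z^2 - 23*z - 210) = z + 7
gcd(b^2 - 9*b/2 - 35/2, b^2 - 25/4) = b + 5/2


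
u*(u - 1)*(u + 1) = u^3 - u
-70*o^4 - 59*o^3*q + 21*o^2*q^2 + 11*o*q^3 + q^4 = (-2*o + q)*(o + q)*(5*o + q)*(7*o + q)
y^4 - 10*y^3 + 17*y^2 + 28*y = y*(y - 7)*(y - 4)*(y + 1)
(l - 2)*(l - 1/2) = l^2 - 5*l/2 + 1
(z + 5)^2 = z^2 + 10*z + 25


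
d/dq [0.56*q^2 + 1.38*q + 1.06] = 1.12*q + 1.38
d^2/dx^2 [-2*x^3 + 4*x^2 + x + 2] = 8 - 12*x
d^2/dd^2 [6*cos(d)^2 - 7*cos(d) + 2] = 7*cos(d) - 12*cos(2*d)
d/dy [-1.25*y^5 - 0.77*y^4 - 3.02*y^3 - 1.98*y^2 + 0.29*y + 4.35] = -6.25*y^4 - 3.08*y^3 - 9.06*y^2 - 3.96*y + 0.29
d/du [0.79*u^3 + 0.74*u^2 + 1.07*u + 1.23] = 2.37*u^2 + 1.48*u + 1.07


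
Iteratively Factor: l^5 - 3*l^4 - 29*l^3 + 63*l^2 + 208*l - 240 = (l - 1)*(l^4 - 2*l^3 - 31*l^2 + 32*l + 240) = (l - 1)*(l + 3)*(l^3 - 5*l^2 - 16*l + 80) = (l - 5)*(l - 1)*(l + 3)*(l^2 - 16) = (l - 5)*(l - 4)*(l - 1)*(l + 3)*(l + 4)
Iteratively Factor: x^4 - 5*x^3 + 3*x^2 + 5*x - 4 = (x + 1)*(x^3 - 6*x^2 + 9*x - 4) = (x - 4)*(x + 1)*(x^2 - 2*x + 1) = (x - 4)*(x - 1)*(x + 1)*(x - 1)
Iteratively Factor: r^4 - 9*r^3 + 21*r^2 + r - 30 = (r - 3)*(r^3 - 6*r^2 + 3*r + 10) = (r - 3)*(r + 1)*(r^2 - 7*r + 10) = (r - 3)*(r - 2)*(r + 1)*(r - 5)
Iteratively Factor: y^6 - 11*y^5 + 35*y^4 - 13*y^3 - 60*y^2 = (y)*(y^5 - 11*y^4 + 35*y^3 - 13*y^2 - 60*y) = y*(y - 5)*(y^4 - 6*y^3 + 5*y^2 + 12*y) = y*(y - 5)*(y - 4)*(y^3 - 2*y^2 - 3*y) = y*(y - 5)*(y - 4)*(y + 1)*(y^2 - 3*y) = y*(y - 5)*(y - 4)*(y - 3)*(y + 1)*(y)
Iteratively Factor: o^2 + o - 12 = (o - 3)*(o + 4)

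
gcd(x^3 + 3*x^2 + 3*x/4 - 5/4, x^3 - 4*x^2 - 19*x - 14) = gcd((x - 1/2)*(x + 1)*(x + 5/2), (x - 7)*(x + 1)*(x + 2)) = x + 1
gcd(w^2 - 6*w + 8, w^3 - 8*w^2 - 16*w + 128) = w - 4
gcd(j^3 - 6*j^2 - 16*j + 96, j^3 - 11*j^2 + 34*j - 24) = j^2 - 10*j + 24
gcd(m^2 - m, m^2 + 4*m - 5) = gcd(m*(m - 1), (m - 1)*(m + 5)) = m - 1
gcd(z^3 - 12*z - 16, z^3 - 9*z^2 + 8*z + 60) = z + 2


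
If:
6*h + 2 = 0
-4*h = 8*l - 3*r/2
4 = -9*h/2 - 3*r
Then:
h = -1/3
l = 1/96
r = -5/6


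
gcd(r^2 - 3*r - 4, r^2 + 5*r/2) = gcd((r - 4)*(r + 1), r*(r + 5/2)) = 1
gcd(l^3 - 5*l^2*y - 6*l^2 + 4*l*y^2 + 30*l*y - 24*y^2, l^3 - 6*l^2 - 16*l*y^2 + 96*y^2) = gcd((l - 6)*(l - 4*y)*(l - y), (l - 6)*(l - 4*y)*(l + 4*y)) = -l^2 + 4*l*y + 6*l - 24*y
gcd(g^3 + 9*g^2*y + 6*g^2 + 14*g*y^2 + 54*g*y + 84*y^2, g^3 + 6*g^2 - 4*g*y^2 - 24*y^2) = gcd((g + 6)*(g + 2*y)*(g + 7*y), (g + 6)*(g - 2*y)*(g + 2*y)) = g^2 + 2*g*y + 6*g + 12*y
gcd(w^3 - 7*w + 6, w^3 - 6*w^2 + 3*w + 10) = w - 2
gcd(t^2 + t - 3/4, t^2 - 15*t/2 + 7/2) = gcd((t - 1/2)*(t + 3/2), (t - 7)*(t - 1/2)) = t - 1/2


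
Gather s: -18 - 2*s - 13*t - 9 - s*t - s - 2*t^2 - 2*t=s*(-t - 3) - 2*t^2 - 15*t - 27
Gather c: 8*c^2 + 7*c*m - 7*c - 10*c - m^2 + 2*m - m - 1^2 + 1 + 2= 8*c^2 + c*(7*m - 17) - m^2 + m + 2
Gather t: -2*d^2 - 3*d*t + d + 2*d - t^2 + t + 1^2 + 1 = -2*d^2 + 3*d - t^2 + t*(1 - 3*d) + 2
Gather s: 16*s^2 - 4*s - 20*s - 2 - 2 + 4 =16*s^2 - 24*s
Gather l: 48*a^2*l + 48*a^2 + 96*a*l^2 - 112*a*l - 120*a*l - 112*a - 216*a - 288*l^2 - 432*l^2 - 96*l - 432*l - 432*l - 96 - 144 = 48*a^2 - 328*a + l^2*(96*a - 720) + l*(48*a^2 - 232*a - 960) - 240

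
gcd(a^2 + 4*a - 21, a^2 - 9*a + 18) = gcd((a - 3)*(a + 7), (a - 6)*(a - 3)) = a - 3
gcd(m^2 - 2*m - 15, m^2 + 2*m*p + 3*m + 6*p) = m + 3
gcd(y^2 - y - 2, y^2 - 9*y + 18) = 1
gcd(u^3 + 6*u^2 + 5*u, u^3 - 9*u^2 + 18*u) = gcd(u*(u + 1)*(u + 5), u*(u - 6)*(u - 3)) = u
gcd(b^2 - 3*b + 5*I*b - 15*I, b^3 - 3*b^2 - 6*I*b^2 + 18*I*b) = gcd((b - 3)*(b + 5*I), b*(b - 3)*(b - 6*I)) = b - 3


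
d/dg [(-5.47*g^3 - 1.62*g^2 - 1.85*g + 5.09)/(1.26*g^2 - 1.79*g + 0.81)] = (-6.8922*g^4 + 19.5826*g^3 - 8.0613*g^2 - 15.4512*g + 7.6126)/(1.5876*g^4 - 4.5108*g^3 + 5.2453*g^2 - 2.8998*g + 0.6561)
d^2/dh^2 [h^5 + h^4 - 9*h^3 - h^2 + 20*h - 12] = 20*h^3 + 12*h^2 - 54*h - 2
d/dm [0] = 0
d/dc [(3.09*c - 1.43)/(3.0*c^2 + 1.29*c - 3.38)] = (-9.27*c^2 + 8.58*c - 8.5995)/(9.0*c^4 + 7.74*c^3 - 18.6159*c^2 - 8.7204*c + 11.4244)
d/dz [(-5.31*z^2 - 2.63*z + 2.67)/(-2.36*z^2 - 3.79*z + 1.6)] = (13.9181*z^2 - 4.3896*z + 5.9113)/(5.5696*z^4 + 17.8888*z^3 + 6.8121*z^2 - 12.128*z + 2.56)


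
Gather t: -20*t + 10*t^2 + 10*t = 10*t^2 - 10*t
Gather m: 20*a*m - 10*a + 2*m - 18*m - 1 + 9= -10*a + m*(20*a - 16) + 8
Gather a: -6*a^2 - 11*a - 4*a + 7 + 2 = -6*a^2 - 15*a + 9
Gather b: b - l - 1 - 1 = b - l - 2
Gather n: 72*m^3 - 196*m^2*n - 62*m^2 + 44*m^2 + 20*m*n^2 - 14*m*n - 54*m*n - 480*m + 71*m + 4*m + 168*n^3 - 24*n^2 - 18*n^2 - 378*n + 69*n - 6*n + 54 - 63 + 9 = 72*m^3 - 18*m^2 - 405*m + 168*n^3 + n^2*(20*m - 42) + n*(-196*m^2 - 68*m - 315)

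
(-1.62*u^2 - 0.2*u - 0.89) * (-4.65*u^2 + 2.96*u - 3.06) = 7.533*u^4 - 3.8652*u^3 + 8.5037*u^2 - 2.0224*u + 2.7234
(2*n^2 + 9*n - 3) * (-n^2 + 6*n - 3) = -2*n^4 + 3*n^3 + 51*n^2 - 45*n + 9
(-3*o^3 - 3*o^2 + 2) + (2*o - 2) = -3*o^3 - 3*o^2 + 2*o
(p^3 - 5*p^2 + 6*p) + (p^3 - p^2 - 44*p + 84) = 2*p^3 - 6*p^2 - 38*p + 84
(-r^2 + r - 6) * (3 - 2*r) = 2*r^3 - 5*r^2 + 15*r - 18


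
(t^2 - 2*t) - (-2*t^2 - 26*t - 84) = 3*t^2 + 24*t + 84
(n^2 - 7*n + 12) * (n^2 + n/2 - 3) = n^4 - 13*n^3/2 + 11*n^2/2 + 27*n - 36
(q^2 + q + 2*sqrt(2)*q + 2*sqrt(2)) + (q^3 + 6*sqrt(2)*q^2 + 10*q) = q^3 + q^2 + 6*sqrt(2)*q^2 + 2*sqrt(2)*q + 11*q + 2*sqrt(2)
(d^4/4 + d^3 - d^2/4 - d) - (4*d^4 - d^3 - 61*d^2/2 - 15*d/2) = -15*d^4/4 + 2*d^3 + 121*d^2/4 + 13*d/2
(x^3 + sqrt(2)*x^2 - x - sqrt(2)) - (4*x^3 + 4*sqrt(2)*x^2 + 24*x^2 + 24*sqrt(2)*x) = -3*x^3 - 24*x^2 - 3*sqrt(2)*x^2 - 24*sqrt(2)*x - x - sqrt(2)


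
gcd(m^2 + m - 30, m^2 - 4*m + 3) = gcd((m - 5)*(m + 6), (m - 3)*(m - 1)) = 1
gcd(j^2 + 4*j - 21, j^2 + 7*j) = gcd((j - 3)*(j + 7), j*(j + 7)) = j + 7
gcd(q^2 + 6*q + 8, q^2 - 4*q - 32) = q + 4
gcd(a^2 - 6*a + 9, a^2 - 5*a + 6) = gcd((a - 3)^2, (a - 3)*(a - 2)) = a - 3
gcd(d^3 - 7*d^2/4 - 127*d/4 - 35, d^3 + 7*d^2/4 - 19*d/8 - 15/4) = d + 5/4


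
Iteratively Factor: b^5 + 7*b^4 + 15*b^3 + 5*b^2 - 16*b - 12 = (b + 2)*(b^4 + 5*b^3 + 5*b^2 - 5*b - 6) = (b - 1)*(b + 2)*(b^3 + 6*b^2 + 11*b + 6) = (b - 1)*(b + 1)*(b + 2)*(b^2 + 5*b + 6) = (b - 1)*(b + 1)*(b + 2)*(b + 3)*(b + 2)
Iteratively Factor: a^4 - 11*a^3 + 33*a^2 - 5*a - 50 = (a - 5)*(a^3 - 6*a^2 + 3*a + 10) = (a - 5)*(a - 2)*(a^2 - 4*a - 5) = (a - 5)*(a - 2)*(a + 1)*(a - 5)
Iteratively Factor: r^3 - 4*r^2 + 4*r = (r - 2)*(r^2 - 2*r) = (r - 2)^2*(r)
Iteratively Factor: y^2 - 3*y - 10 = (y + 2)*(y - 5)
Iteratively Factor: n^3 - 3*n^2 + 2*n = (n - 2)*(n^2 - n) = (n - 2)*(n - 1)*(n)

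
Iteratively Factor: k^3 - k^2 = (k)*(k^2 - k) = k*(k - 1)*(k)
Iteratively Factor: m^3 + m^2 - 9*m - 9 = (m + 3)*(m^2 - 2*m - 3) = (m + 1)*(m + 3)*(m - 3)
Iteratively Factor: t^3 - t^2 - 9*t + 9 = (t - 1)*(t^2 - 9) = (t - 3)*(t - 1)*(t + 3)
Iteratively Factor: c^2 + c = (c)*(c + 1)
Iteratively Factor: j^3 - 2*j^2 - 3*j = (j)*(j^2 - 2*j - 3) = j*(j + 1)*(j - 3)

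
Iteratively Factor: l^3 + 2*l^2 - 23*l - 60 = (l + 4)*(l^2 - 2*l - 15) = (l + 3)*(l + 4)*(l - 5)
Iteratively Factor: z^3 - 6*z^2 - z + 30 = (z + 2)*(z^2 - 8*z + 15) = (z - 3)*(z + 2)*(z - 5)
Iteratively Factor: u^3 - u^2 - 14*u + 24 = (u + 4)*(u^2 - 5*u + 6) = (u - 2)*(u + 4)*(u - 3)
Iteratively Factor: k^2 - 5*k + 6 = (k - 3)*(k - 2)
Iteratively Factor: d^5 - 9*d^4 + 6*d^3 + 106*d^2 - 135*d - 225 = (d + 3)*(d^4 - 12*d^3 + 42*d^2 - 20*d - 75) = (d - 3)*(d + 3)*(d^3 - 9*d^2 + 15*d + 25) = (d - 5)*(d - 3)*(d + 3)*(d^2 - 4*d - 5) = (d - 5)^2*(d - 3)*(d + 3)*(d + 1)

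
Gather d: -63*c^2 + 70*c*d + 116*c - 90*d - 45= -63*c^2 + 116*c + d*(70*c - 90) - 45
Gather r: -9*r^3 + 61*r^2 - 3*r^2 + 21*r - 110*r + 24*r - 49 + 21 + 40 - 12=-9*r^3 + 58*r^2 - 65*r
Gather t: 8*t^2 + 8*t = 8*t^2 + 8*t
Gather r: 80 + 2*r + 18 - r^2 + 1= -r^2 + 2*r + 99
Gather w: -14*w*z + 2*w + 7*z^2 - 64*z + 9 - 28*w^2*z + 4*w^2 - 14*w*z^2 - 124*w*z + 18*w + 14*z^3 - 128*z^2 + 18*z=w^2*(4 - 28*z) + w*(-14*z^2 - 138*z + 20) + 14*z^3 - 121*z^2 - 46*z + 9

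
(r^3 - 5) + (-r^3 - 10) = -15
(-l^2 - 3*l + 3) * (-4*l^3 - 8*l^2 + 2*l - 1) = 4*l^5 + 20*l^4 + 10*l^3 - 29*l^2 + 9*l - 3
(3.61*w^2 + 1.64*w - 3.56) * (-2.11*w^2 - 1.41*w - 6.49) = -7.6171*w^4 - 8.5505*w^3 - 18.2297*w^2 - 5.624*w + 23.1044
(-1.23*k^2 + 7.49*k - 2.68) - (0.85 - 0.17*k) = -1.23*k^2 + 7.66*k - 3.53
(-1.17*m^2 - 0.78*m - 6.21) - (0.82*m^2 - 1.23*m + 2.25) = -1.99*m^2 + 0.45*m - 8.46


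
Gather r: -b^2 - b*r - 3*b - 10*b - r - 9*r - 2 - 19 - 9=-b^2 - 13*b + r*(-b - 10) - 30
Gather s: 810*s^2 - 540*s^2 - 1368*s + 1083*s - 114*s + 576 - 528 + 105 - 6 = 270*s^2 - 399*s + 147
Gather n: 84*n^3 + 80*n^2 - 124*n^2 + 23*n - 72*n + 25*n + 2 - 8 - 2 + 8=84*n^3 - 44*n^2 - 24*n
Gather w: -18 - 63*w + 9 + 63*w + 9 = 0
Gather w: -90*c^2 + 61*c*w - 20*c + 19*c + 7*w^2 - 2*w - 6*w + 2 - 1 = -90*c^2 - c + 7*w^2 + w*(61*c - 8) + 1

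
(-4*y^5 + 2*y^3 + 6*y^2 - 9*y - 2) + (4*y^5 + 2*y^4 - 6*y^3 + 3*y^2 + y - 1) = 2*y^4 - 4*y^3 + 9*y^2 - 8*y - 3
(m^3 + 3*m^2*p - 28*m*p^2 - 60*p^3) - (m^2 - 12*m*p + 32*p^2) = m^3 + 3*m^2*p - m^2 - 28*m*p^2 + 12*m*p - 60*p^3 - 32*p^2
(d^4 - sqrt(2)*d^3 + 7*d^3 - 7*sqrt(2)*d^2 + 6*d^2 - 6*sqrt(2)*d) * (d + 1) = d^5 - sqrt(2)*d^4 + 8*d^4 - 8*sqrt(2)*d^3 + 13*d^3 - 13*sqrt(2)*d^2 + 6*d^2 - 6*sqrt(2)*d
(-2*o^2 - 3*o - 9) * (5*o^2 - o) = -10*o^4 - 13*o^3 - 42*o^2 + 9*o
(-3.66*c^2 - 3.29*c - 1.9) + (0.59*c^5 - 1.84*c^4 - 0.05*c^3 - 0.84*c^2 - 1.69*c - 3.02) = 0.59*c^5 - 1.84*c^4 - 0.05*c^3 - 4.5*c^2 - 4.98*c - 4.92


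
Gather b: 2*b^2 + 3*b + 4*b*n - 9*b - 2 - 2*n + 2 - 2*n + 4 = 2*b^2 + b*(4*n - 6) - 4*n + 4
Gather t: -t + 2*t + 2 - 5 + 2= t - 1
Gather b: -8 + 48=40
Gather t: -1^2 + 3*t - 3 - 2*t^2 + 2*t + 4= -2*t^2 + 5*t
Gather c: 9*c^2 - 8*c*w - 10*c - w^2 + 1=9*c^2 + c*(-8*w - 10) - w^2 + 1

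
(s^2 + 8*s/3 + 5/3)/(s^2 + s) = (s + 5/3)/s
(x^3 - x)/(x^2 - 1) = x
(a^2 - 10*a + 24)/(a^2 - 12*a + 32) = (a - 6)/(a - 8)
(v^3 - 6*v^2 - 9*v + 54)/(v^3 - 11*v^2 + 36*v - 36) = (v + 3)/(v - 2)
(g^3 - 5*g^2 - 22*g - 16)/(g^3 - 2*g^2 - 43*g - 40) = (g + 2)/(g + 5)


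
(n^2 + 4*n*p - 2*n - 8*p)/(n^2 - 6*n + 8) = (n + 4*p)/(n - 4)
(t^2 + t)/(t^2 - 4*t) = (t + 1)/(t - 4)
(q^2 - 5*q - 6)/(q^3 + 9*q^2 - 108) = (q^2 - 5*q - 6)/(q^3 + 9*q^2 - 108)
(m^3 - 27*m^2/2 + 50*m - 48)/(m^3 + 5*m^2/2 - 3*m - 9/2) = (m^2 - 12*m + 32)/(m^2 + 4*m + 3)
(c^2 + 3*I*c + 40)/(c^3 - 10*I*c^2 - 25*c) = (c + 8*I)/(c*(c - 5*I))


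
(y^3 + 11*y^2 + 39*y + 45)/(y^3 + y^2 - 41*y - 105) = (y + 3)/(y - 7)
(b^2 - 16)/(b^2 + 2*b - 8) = (b - 4)/(b - 2)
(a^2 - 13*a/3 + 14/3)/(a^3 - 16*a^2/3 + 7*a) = (a - 2)/(a*(a - 3))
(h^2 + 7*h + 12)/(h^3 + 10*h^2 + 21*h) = (h + 4)/(h*(h + 7))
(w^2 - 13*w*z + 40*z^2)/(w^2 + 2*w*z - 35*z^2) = (w - 8*z)/(w + 7*z)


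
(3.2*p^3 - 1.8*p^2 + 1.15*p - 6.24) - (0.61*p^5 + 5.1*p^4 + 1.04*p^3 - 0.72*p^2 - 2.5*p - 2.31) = -0.61*p^5 - 5.1*p^4 + 2.16*p^3 - 1.08*p^2 + 3.65*p - 3.93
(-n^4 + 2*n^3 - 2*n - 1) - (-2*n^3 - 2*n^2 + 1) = -n^4 + 4*n^3 + 2*n^2 - 2*n - 2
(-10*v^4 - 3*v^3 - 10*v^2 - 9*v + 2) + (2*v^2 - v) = -10*v^4 - 3*v^3 - 8*v^2 - 10*v + 2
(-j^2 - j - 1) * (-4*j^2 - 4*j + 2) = 4*j^4 + 8*j^3 + 6*j^2 + 2*j - 2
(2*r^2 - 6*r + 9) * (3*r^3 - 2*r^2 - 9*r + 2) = 6*r^5 - 22*r^4 + 21*r^3 + 40*r^2 - 93*r + 18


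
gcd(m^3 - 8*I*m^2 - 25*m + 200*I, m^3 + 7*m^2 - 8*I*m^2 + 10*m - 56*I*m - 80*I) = m^2 + m*(5 - 8*I) - 40*I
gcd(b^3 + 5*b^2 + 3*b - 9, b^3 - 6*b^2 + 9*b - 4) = b - 1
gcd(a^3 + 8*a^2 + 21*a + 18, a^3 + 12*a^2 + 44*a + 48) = a + 2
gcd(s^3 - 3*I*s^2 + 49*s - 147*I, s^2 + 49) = s^2 + 49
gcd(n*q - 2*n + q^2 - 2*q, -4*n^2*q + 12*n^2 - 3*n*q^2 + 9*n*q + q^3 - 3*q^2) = n + q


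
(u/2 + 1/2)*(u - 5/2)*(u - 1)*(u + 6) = u^4/2 + 7*u^3/4 - 8*u^2 - 7*u/4 + 15/2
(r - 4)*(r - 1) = r^2 - 5*r + 4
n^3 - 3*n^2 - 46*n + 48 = (n - 8)*(n - 1)*(n + 6)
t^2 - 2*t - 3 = (t - 3)*(t + 1)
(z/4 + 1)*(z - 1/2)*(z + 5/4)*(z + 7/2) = z^4/4 + 33*z^3/16 + 19*z^2/4 + 93*z/64 - 35/16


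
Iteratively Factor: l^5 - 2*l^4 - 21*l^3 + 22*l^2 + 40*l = (l - 2)*(l^4 - 21*l^2 - 20*l) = (l - 2)*(l + 1)*(l^3 - l^2 - 20*l) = l*(l - 2)*(l + 1)*(l^2 - l - 20) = l*(l - 2)*(l + 1)*(l + 4)*(l - 5)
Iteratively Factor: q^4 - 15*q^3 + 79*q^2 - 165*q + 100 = (q - 1)*(q^3 - 14*q^2 + 65*q - 100) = (q - 4)*(q - 1)*(q^2 - 10*q + 25) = (q - 5)*(q - 4)*(q - 1)*(q - 5)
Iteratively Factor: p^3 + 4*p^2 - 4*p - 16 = (p + 4)*(p^2 - 4) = (p - 2)*(p + 4)*(p + 2)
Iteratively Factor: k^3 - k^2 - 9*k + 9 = (k + 3)*(k^2 - 4*k + 3) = (k - 3)*(k + 3)*(k - 1)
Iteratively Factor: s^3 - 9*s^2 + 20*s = (s - 5)*(s^2 - 4*s) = s*(s - 5)*(s - 4)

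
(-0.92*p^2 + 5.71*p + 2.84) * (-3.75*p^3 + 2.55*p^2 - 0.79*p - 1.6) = 3.45*p^5 - 23.7585*p^4 + 4.6373*p^3 + 4.2031*p^2 - 11.3796*p - 4.544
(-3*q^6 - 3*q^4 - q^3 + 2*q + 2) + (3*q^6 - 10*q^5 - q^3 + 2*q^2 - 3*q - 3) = -10*q^5 - 3*q^4 - 2*q^3 + 2*q^2 - q - 1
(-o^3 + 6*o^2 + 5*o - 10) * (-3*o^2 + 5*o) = 3*o^5 - 23*o^4 + 15*o^3 + 55*o^2 - 50*o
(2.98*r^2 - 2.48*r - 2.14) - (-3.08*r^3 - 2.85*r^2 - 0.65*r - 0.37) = 3.08*r^3 + 5.83*r^2 - 1.83*r - 1.77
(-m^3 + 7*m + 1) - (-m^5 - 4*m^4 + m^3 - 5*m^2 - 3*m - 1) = m^5 + 4*m^4 - 2*m^3 + 5*m^2 + 10*m + 2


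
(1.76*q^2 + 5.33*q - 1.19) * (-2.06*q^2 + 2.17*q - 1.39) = -3.6256*q^4 - 7.1606*q^3 + 11.5711*q^2 - 9.991*q + 1.6541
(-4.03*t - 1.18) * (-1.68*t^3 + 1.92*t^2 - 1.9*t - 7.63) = 6.7704*t^4 - 5.7552*t^3 + 5.3914*t^2 + 32.9909*t + 9.0034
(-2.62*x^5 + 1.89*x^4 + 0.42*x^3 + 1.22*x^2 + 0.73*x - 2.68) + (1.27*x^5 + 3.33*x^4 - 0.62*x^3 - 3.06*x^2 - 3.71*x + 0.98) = -1.35*x^5 + 5.22*x^4 - 0.2*x^3 - 1.84*x^2 - 2.98*x - 1.7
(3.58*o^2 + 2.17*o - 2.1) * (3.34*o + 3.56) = 11.9572*o^3 + 19.9926*o^2 + 0.7112*o - 7.476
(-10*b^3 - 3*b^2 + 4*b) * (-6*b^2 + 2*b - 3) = 60*b^5 - 2*b^4 + 17*b^2 - 12*b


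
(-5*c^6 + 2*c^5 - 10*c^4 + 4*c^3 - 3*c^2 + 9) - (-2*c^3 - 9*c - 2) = -5*c^6 + 2*c^5 - 10*c^4 + 6*c^3 - 3*c^2 + 9*c + 11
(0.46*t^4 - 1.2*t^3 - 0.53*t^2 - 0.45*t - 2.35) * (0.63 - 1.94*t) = -0.8924*t^5 + 2.6178*t^4 + 0.2722*t^3 + 0.5391*t^2 + 4.2755*t - 1.4805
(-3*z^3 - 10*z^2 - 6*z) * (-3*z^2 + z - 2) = 9*z^5 + 27*z^4 + 14*z^3 + 14*z^2 + 12*z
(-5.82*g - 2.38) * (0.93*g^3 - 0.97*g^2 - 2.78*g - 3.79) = -5.4126*g^4 + 3.432*g^3 + 18.4882*g^2 + 28.6742*g + 9.0202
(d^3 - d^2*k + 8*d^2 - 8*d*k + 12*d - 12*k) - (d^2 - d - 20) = d^3 - d^2*k + 7*d^2 - 8*d*k + 13*d - 12*k + 20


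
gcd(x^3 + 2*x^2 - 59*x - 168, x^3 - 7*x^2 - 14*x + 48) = x^2 - 5*x - 24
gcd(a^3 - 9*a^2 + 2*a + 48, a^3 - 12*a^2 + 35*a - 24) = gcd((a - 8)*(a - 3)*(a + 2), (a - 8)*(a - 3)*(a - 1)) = a^2 - 11*a + 24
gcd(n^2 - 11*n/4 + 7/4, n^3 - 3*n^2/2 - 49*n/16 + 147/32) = n - 7/4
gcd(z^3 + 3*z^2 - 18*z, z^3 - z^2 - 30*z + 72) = z^2 + 3*z - 18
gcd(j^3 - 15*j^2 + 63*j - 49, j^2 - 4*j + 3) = j - 1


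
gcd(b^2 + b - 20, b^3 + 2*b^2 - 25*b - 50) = b + 5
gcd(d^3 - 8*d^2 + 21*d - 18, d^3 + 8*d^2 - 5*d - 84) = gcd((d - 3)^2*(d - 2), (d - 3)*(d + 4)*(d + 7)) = d - 3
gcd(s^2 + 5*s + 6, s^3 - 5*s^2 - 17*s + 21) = s + 3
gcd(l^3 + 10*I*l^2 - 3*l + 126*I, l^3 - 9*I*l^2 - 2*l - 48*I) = l - 3*I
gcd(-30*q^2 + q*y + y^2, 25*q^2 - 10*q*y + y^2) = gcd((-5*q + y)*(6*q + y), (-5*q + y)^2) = -5*q + y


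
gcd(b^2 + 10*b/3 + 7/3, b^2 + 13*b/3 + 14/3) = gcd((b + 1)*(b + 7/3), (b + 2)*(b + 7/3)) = b + 7/3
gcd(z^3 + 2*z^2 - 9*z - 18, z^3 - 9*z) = z^2 - 9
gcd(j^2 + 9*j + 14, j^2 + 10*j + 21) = j + 7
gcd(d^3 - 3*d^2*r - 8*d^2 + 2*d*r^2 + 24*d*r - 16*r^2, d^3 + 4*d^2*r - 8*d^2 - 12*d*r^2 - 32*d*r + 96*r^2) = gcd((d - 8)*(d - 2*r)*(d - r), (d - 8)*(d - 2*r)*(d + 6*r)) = -d^2 + 2*d*r + 8*d - 16*r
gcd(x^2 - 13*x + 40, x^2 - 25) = x - 5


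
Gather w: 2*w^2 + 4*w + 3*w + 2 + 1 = 2*w^2 + 7*w + 3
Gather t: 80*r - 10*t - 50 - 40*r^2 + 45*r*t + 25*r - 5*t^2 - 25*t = -40*r^2 + 105*r - 5*t^2 + t*(45*r - 35) - 50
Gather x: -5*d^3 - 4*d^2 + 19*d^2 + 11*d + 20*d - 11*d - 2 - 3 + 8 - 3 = -5*d^3 + 15*d^2 + 20*d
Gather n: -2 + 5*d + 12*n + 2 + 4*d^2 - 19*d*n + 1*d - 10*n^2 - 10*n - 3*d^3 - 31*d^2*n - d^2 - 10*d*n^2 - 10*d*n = -3*d^3 + 3*d^2 + 6*d + n^2*(-10*d - 10) + n*(-31*d^2 - 29*d + 2)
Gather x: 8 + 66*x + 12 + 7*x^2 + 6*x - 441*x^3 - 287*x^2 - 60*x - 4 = -441*x^3 - 280*x^2 + 12*x + 16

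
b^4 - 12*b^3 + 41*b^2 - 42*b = b*(b - 7)*(b - 3)*(b - 2)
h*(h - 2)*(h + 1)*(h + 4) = h^4 + 3*h^3 - 6*h^2 - 8*h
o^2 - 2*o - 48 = (o - 8)*(o + 6)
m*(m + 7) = m^2 + 7*m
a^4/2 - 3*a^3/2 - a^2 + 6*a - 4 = (a/2 + 1)*(a - 2)^2*(a - 1)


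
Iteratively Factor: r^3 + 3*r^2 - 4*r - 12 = (r + 3)*(r^2 - 4) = (r + 2)*(r + 3)*(r - 2)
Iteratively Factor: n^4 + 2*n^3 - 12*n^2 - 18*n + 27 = (n + 3)*(n^3 - n^2 - 9*n + 9) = (n - 3)*(n + 3)*(n^2 + 2*n - 3) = (n - 3)*(n + 3)^2*(n - 1)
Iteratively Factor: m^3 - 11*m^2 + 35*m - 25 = (m - 1)*(m^2 - 10*m + 25) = (m - 5)*(m - 1)*(m - 5)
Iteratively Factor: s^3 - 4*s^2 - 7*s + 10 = (s - 5)*(s^2 + s - 2) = (s - 5)*(s + 2)*(s - 1)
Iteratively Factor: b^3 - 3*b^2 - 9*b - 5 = (b - 5)*(b^2 + 2*b + 1) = (b - 5)*(b + 1)*(b + 1)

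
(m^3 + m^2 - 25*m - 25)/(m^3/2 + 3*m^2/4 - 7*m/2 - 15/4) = 4*(m^2 - 25)/(2*m^2 + m - 15)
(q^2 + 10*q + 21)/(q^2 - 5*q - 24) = (q + 7)/(q - 8)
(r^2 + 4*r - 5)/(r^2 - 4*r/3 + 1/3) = 3*(r + 5)/(3*r - 1)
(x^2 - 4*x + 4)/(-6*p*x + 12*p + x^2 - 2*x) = (x - 2)/(-6*p + x)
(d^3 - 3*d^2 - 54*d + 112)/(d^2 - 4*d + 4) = (d^2 - d - 56)/(d - 2)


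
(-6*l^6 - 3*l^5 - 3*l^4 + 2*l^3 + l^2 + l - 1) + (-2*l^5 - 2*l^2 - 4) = -6*l^6 - 5*l^5 - 3*l^4 + 2*l^3 - l^2 + l - 5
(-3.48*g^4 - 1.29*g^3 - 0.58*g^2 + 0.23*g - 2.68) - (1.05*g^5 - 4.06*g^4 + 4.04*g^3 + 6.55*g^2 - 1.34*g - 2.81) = -1.05*g^5 + 0.58*g^4 - 5.33*g^3 - 7.13*g^2 + 1.57*g + 0.13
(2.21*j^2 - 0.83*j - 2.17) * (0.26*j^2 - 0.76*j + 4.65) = 0.5746*j^4 - 1.8954*j^3 + 10.3431*j^2 - 2.2103*j - 10.0905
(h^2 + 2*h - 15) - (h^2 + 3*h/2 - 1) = h/2 - 14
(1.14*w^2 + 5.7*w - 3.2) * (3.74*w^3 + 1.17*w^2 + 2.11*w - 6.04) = 4.2636*w^5 + 22.6518*w^4 - 2.8936*w^3 + 1.3974*w^2 - 41.18*w + 19.328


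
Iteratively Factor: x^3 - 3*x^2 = (x)*(x^2 - 3*x) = x*(x - 3)*(x)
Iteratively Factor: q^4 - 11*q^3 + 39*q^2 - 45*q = (q - 3)*(q^3 - 8*q^2 + 15*q) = q*(q - 3)*(q^2 - 8*q + 15) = q*(q - 5)*(q - 3)*(q - 3)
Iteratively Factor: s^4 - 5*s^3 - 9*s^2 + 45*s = (s - 5)*(s^3 - 9*s) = s*(s - 5)*(s^2 - 9) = s*(s - 5)*(s - 3)*(s + 3)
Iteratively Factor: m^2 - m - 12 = (m + 3)*(m - 4)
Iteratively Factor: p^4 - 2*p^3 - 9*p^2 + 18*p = (p - 3)*(p^3 + p^2 - 6*p) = (p - 3)*(p + 3)*(p^2 - 2*p) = p*(p - 3)*(p + 3)*(p - 2)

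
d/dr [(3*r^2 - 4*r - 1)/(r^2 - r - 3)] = (r^2 - 16*r + 11)/(r^4 - 2*r^3 - 5*r^2 + 6*r + 9)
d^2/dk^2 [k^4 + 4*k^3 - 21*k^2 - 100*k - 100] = 12*k^2 + 24*k - 42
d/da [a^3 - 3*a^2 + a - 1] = 3*a^2 - 6*a + 1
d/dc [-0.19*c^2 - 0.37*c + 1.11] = -0.38*c - 0.37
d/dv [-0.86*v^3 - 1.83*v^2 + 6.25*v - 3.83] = -2.58*v^2 - 3.66*v + 6.25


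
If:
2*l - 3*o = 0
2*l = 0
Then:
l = 0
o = 0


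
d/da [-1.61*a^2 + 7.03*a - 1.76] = 7.03 - 3.22*a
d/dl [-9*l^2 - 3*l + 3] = -18*l - 3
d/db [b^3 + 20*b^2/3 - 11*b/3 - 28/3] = 3*b^2 + 40*b/3 - 11/3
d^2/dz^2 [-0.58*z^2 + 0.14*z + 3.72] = -1.16000000000000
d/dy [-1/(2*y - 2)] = 1/(2*(y - 1)^2)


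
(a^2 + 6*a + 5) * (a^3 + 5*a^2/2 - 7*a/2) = a^5 + 17*a^4/2 + 33*a^3/2 - 17*a^2/2 - 35*a/2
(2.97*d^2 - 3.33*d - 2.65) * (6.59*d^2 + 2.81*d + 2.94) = 19.5723*d^4 - 13.599*d^3 - 18.089*d^2 - 17.2367*d - 7.791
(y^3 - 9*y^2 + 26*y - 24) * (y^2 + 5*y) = y^5 - 4*y^4 - 19*y^3 + 106*y^2 - 120*y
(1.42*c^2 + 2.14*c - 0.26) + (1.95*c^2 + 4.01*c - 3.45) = 3.37*c^2 + 6.15*c - 3.71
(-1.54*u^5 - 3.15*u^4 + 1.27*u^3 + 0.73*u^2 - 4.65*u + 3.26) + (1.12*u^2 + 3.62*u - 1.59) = -1.54*u^5 - 3.15*u^4 + 1.27*u^3 + 1.85*u^2 - 1.03*u + 1.67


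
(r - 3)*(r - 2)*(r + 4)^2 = r^4 + 3*r^3 - 18*r^2 - 32*r + 96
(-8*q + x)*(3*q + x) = -24*q^2 - 5*q*x + x^2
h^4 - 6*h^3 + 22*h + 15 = (h - 5)*(h - 3)*(h + 1)^2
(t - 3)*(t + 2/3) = t^2 - 7*t/3 - 2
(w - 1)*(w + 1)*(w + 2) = w^3 + 2*w^2 - w - 2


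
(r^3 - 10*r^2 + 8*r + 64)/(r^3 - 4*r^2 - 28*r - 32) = (r - 4)/(r + 2)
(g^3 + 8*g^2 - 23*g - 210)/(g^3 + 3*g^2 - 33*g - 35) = (g + 6)/(g + 1)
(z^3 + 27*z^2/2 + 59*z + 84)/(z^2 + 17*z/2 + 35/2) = (z^2 + 10*z + 24)/(z + 5)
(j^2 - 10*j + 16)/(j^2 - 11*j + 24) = (j - 2)/(j - 3)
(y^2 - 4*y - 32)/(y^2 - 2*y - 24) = (y - 8)/(y - 6)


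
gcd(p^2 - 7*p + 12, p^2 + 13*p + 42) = 1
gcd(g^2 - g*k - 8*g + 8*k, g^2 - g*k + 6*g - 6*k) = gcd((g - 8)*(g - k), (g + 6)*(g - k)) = g - k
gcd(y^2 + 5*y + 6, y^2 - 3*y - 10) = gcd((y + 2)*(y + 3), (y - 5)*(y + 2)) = y + 2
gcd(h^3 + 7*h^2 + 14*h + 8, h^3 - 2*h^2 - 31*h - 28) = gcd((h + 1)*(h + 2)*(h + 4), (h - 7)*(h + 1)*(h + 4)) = h^2 + 5*h + 4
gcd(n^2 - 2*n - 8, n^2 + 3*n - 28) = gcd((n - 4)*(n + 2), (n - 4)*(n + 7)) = n - 4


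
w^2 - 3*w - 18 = (w - 6)*(w + 3)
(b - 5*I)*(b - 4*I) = b^2 - 9*I*b - 20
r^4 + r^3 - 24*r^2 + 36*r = r*(r - 3)*(r - 2)*(r + 6)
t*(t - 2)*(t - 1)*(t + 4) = t^4 + t^3 - 10*t^2 + 8*t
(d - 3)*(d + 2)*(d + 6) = d^3 + 5*d^2 - 12*d - 36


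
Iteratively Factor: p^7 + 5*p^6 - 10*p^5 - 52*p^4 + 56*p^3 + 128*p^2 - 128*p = (p - 2)*(p^6 + 7*p^5 + 4*p^4 - 44*p^3 - 32*p^2 + 64*p) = (p - 2)*(p + 2)*(p^5 + 5*p^4 - 6*p^3 - 32*p^2 + 32*p) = (p - 2)^2*(p + 2)*(p^4 + 7*p^3 + 8*p^2 - 16*p) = p*(p - 2)^2*(p + 2)*(p^3 + 7*p^2 + 8*p - 16) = p*(p - 2)^2*(p + 2)*(p + 4)*(p^2 + 3*p - 4) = p*(p - 2)^2*(p + 2)*(p + 4)^2*(p - 1)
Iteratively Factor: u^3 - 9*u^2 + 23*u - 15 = (u - 5)*(u^2 - 4*u + 3) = (u - 5)*(u - 3)*(u - 1)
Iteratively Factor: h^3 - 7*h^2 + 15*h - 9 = (h - 1)*(h^2 - 6*h + 9) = (h - 3)*(h - 1)*(h - 3)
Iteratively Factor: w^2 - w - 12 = (w - 4)*(w + 3)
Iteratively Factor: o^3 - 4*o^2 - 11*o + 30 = (o + 3)*(o^2 - 7*o + 10) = (o - 2)*(o + 3)*(o - 5)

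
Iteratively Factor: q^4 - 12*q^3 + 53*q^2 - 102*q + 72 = (q - 4)*(q^3 - 8*q^2 + 21*q - 18) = (q - 4)*(q - 2)*(q^2 - 6*q + 9) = (q - 4)*(q - 3)*(q - 2)*(q - 3)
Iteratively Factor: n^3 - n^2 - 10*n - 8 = (n - 4)*(n^2 + 3*n + 2) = (n - 4)*(n + 2)*(n + 1)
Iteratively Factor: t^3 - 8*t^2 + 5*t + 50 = (t - 5)*(t^2 - 3*t - 10) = (t - 5)^2*(t + 2)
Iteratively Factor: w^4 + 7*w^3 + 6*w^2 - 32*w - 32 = (w - 2)*(w^3 + 9*w^2 + 24*w + 16) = (w - 2)*(w + 4)*(w^2 + 5*w + 4) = (w - 2)*(w + 4)^2*(w + 1)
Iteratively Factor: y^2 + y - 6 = (y + 3)*(y - 2)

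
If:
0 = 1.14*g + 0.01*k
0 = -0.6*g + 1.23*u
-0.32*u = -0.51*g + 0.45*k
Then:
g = 0.00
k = 0.00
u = 0.00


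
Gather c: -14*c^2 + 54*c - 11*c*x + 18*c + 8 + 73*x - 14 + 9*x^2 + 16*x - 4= -14*c^2 + c*(72 - 11*x) + 9*x^2 + 89*x - 10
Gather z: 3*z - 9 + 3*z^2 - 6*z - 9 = 3*z^2 - 3*z - 18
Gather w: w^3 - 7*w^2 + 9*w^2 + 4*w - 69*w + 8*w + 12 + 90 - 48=w^3 + 2*w^2 - 57*w + 54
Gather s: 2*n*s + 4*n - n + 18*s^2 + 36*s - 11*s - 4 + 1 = 3*n + 18*s^2 + s*(2*n + 25) - 3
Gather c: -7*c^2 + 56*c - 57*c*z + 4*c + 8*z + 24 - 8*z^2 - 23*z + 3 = -7*c^2 + c*(60 - 57*z) - 8*z^2 - 15*z + 27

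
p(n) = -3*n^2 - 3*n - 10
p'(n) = -6*n - 3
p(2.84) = -42.72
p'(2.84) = -20.04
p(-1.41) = -11.73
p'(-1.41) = 5.46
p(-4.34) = -53.49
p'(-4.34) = 23.04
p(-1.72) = -13.72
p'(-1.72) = 7.32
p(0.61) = -12.95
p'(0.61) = -6.66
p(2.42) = -34.83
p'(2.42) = -17.52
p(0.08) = -10.26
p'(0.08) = -3.48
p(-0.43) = -9.26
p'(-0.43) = -0.42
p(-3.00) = -28.00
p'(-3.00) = 15.00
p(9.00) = -280.00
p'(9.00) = -57.00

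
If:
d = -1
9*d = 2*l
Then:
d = -1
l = -9/2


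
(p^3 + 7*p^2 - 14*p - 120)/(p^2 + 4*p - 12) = (p^2 + p - 20)/(p - 2)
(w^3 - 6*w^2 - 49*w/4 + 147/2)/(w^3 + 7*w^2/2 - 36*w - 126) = (w - 7/2)/(w + 6)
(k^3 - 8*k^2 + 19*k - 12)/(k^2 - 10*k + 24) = (k^2 - 4*k + 3)/(k - 6)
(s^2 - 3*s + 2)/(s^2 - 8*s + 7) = (s - 2)/(s - 7)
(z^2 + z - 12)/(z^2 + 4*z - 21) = (z + 4)/(z + 7)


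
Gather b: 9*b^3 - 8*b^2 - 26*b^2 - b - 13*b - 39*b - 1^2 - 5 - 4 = 9*b^3 - 34*b^2 - 53*b - 10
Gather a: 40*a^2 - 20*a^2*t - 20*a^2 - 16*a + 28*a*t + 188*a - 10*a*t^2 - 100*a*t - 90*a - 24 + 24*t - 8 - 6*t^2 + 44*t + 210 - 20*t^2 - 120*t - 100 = a^2*(20 - 20*t) + a*(-10*t^2 - 72*t + 82) - 26*t^2 - 52*t + 78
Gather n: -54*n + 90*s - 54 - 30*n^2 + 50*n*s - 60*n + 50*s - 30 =-30*n^2 + n*(50*s - 114) + 140*s - 84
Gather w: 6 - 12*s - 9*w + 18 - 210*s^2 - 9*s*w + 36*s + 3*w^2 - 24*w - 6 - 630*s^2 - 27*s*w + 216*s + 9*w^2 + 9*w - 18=-840*s^2 + 240*s + 12*w^2 + w*(-36*s - 24)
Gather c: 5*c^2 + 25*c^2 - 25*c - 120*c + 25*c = 30*c^2 - 120*c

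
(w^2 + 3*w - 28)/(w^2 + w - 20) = (w + 7)/(w + 5)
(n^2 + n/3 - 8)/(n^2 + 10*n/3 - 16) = (n + 3)/(n + 6)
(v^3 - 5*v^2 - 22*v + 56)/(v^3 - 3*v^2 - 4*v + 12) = (v^2 - 3*v - 28)/(v^2 - v - 6)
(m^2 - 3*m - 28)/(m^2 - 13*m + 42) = (m + 4)/(m - 6)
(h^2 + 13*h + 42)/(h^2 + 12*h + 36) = (h + 7)/(h + 6)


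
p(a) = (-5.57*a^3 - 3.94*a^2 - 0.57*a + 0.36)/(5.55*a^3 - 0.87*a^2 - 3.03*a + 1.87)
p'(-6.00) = 0.02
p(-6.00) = -0.88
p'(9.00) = 0.01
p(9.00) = -1.11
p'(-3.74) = 0.03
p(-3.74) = -0.83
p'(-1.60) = -0.10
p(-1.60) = -0.77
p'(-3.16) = 0.04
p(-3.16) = -0.80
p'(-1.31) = -0.56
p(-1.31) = -0.84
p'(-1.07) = -3.96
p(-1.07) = -1.22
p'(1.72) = 0.68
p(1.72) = -1.82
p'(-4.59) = 0.03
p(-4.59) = -0.85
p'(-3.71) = 0.03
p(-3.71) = -0.82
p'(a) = (-16.71*a^2 - 7.88*a - 0.57)/(5.55*a^3 - 0.87*a^2 - 3.03*a + 1.87) + (-16.65*a^2 + 1.74*a + 3.03)*(-5.57*a^3 - 3.94*a^2 - 0.57*a + 0.36)/(5.55*a^3 - 0.87*a^2 - 3.03*a + 1.87)^2 = (26.7129*a^4 + 40.0812*a^3 - 25.7994*a^2 - 14.1092*a + 0.0248999999999999)/(30.8025*a^6 - 9.657*a^5 - 32.8761*a^4 + 26.0292*a^3 + 5.9271*a^2 - 11.3322*a + 3.4969)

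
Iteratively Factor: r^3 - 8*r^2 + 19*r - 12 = (r - 4)*(r^2 - 4*r + 3) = (r - 4)*(r - 3)*(r - 1)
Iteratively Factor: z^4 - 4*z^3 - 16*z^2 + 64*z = (z - 4)*(z^3 - 16*z) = (z - 4)*(z + 4)*(z^2 - 4*z) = (z - 4)^2*(z + 4)*(z)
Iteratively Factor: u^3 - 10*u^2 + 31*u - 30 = (u - 5)*(u^2 - 5*u + 6) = (u - 5)*(u - 3)*(u - 2)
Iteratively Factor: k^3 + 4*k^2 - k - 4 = (k + 4)*(k^2 - 1) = (k + 1)*(k + 4)*(k - 1)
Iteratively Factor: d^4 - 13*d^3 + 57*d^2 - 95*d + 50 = (d - 2)*(d^3 - 11*d^2 + 35*d - 25) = (d - 2)*(d - 1)*(d^2 - 10*d + 25) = (d - 5)*(d - 2)*(d - 1)*(d - 5)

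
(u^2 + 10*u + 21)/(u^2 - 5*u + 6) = (u^2 + 10*u + 21)/(u^2 - 5*u + 6)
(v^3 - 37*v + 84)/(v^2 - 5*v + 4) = (v^2 + 4*v - 21)/(v - 1)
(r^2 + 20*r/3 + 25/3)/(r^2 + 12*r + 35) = (r + 5/3)/(r + 7)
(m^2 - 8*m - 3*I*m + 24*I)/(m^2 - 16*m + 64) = (m - 3*I)/(m - 8)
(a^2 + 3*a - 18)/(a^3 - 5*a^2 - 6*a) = (-a^2 - 3*a + 18)/(a*(-a^2 + 5*a + 6))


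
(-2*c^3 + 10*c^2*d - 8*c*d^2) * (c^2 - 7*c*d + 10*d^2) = -2*c^5 + 24*c^4*d - 98*c^3*d^2 + 156*c^2*d^3 - 80*c*d^4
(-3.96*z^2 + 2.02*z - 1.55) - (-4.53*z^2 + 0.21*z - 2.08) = 0.57*z^2 + 1.81*z + 0.53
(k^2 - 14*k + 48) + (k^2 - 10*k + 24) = 2*k^2 - 24*k + 72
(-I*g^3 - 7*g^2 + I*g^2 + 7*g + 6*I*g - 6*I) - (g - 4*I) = -I*g^3 - 7*g^2 + I*g^2 + 6*g + 6*I*g - 2*I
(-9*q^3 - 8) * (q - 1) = -9*q^4 + 9*q^3 - 8*q + 8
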